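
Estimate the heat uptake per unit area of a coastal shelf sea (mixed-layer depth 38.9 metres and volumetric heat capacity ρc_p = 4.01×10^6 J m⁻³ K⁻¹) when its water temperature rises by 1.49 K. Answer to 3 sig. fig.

2.32×10^8

Areal heat capacity C = ρc_p × D = 4.01×10^6 × 38.9 = 1.56×10^8 J/(m²·K).
ΔQ = C ΔT = 1.56×10^8 × 1.49 = 2.32×10^8 J/m².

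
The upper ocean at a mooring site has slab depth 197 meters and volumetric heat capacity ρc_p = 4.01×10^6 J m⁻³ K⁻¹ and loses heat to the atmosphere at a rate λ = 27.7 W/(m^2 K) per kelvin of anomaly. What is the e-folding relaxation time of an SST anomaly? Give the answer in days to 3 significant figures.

330 days

Areal heat capacity C = ρc_p × D = 4.01×10^6 × 197 = 7.90×10^8 J/(m^2 K).
Relaxation time τ = C / λ = 7.90×10^8 / 27.7 = 2.85×10^7 s.
In days: 2.85×10^7 s / (86400 s/day) = 330 days.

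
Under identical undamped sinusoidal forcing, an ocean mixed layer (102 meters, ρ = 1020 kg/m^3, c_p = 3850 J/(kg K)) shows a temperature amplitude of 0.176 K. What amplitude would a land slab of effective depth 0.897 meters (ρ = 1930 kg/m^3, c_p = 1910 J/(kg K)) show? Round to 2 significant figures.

21 K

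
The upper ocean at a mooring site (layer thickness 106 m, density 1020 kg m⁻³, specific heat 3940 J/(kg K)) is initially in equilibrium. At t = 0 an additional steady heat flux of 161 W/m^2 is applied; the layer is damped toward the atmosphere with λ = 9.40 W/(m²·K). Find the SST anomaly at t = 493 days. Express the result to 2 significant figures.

10 K

Areal heat capacity C = ρ c_p D = 1020 × 3940 × 106 = 4.26×10^8 J/(m²·K).
τ = C / λ = 4.26×10^8 / 9.40 = 4.53×10^7 s.
Equilibrium anomaly ΔT_eq = F / λ = 161 / 9.40 = 17.1 K.
t = 493 days = 4.26×10^7 s, so t/τ = 0.940.
ΔT(t) = ΔT_eq (1 − e^(−t/τ)) = 17.1 × (1 − e^−0.940) = 10.4 K.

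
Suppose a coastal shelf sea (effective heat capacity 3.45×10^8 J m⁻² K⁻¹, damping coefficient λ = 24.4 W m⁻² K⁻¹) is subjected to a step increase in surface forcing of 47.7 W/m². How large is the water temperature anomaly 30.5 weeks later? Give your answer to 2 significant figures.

1.4 K

Areal heat capacity C = 3.45×10^8 J m⁻² K⁻¹ (given).
τ = C / λ = 3.45×10^8 / 24.4 = 1.41×10^7 s.
Equilibrium anomaly ΔT_eq = F / λ = 47.7 / 24.4 = 1.95 K.
t = 30.5 weeks = 1.84×10^7 s, so t/τ = 1.30.
ΔT(t) = ΔT_eq (1 − e^(−t/τ)) = 1.95 × (1 − e^−1.30) = 1.42 K.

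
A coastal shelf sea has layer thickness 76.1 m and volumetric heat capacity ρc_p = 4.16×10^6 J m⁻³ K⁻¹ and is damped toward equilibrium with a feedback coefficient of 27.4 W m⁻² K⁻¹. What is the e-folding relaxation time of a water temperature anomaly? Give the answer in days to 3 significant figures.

134 days

Areal heat capacity C = ρc_p × D = 4.16×10^6 × 76.1 = 3.17×10^8 J/(m^2 K).
Relaxation time τ = C / λ = 3.17×10^8 / 27.4 = 1.16×10^7 s.
In days: 1.16×10^7 s / (86400 s/day) = 134 days.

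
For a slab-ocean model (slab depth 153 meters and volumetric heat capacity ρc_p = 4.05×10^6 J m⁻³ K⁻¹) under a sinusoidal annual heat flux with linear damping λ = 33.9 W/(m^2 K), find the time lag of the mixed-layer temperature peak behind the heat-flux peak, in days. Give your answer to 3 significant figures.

75.7 days

Areal heat capacity C = ρc_p × D = 4.05×10^6 × 153 = 6.20×10^8 J/(m²·K).
ω = 2π / 3.15×10^7 s = 1.99×10^-7 s⁻¹.
Phase lag φ = arctan(Cω/λ) = arctan(123/33.9) = 1.30 rad.
Time lag = φ / ω = 1.30 / 1.99×10^-7 = 6.54×10^6 s = 75.7 days.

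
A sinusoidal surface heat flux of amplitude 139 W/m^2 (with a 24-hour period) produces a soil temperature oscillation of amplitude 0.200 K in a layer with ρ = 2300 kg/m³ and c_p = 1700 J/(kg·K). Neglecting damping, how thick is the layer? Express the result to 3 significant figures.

2.44 m

ω = 2π / 86400 s = 7.27×10^-5 s⁻¹.
Required C = F₀ / (A ω) = 139 / (0.200 × 7.27×10^-5) = 9.56×10^6 J/(m²·K).
D = C / (ρ c_p) = 9.56×10^6 / (2300 × 1700) = 2.44 m.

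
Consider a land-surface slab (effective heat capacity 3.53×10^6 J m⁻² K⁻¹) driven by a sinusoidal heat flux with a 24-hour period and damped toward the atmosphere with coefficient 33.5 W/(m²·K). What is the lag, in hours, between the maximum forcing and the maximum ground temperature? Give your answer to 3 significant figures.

5.50 hours

Areal heat capacity C = 3.53×10^6 J m⁻² K⁻¹ (given).
ω = 2π / 86400 s = 7.27×10^-5 s⁻¹.
Phase lag φ = arctan(Cω/λ) = arctan(257/33.5) = 1.44 rad.
Time lag = φ / ω = 1.44 / 7.27×10^-5 = 19800 s = 5.50 hours.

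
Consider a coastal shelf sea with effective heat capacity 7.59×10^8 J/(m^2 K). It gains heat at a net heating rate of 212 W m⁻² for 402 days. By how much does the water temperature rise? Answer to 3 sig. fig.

9.70 K

Areal heat capacity C = 7.59×10^8 J/(m^2 K) (given).
Net heat input Q = F Δt = 212 × (402 days × 86400 s/day) = 7.36×10^9 J/m².
ΔT = Q / C = 7.36×10^9 / 7.59×10^8 = 9.70 K.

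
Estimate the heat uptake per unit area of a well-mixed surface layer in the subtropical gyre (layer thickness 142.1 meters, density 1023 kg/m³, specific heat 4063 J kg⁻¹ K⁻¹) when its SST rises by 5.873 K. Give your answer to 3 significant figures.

3.47×10^9

Areal heat capacity C = ρ c_p D = 1023 × 4063 × 142.1 = 5.91×10^8 J/(m^2 K).
ΔQ = C ΔT = 5.91×10^8 × 5.873 = 3.47×10^9 J/m².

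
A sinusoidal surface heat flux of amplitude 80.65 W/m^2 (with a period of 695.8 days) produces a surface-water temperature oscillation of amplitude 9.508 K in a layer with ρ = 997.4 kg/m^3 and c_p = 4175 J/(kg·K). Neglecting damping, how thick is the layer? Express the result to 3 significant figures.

19.5 m

ω = 2π / 6.01×10^7 s = 1.05×10^-7 s⁻¹.
Required C = F₀ / (A ω) = 80.65 / (9.508 × 1.05×10^-7) = 8.12×10^7 J/(m²·K).
D = C / (ρ c_p) = 8.12×10^7 / (997.4 × 4175) = 19.5 m.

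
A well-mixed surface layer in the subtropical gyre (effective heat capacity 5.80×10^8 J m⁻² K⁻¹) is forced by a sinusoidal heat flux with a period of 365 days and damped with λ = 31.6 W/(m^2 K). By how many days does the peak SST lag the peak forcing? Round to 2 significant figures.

76 days

Areal heat capacity C = 5.80×10^8 J m⁻² K⁻¹ (given).
ω = 2π / 3.15×10^7 s = 1.99×10^-7 s⁻¹.
Phase lag φ = arctan(Cω/λ) = arctan(116/31.6) = 1.30 rad.
Time lag = φ / ω = 1.30 / 1.99×10^-7 = 6.54×10^6 s = 75.7 days.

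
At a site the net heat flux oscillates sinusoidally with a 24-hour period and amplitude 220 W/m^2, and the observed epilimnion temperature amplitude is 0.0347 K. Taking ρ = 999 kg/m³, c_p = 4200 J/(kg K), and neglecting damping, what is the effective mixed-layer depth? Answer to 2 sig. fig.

ω = 2π / 86400 s = 7.27×10^-5 s⁻¹.
Required C = F₀ / (A ω) = 220 / (0.0347 × 7.27×10^-5) = 8.72×10^7 J/(m²·K).
D = C / (ρ c_p) = 8.72×10^7 / (999 × 4200) = 20.8 m.

21 m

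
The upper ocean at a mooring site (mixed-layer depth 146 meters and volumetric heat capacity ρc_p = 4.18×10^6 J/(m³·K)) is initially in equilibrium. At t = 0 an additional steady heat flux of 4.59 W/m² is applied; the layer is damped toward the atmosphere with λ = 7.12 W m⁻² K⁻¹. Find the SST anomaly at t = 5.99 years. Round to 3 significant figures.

0.574 K

Areal heat capacity C = ρc_p × D = 4.18×10^6 × 146 = 6.10×10^8 J/(m^2 K).
τ = C / λ = 6.10×10^8 / 7.12 = 8.57×10^7 s.
Equilibrium anomaly ΔT_eq = F / λ = 4.59 / 7.12 = 0.645 K.
t = 5.99 years = 1.89×10^8 s, so t/τ = 2.21.
ΔT(t) = ΔT_eq (1 − e^(−t/τ)) = 0.645 × (1 − e^−2.21) = 0.574 K.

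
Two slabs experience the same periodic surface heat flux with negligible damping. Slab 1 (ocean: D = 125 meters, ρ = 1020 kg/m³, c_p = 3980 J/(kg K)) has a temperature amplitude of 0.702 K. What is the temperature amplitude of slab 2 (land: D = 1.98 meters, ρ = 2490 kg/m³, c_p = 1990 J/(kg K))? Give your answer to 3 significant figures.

C_ocean = 5.07×10^8 J/(m²·K); C_land = 9.81×10^6 J/(m²·K).
A ∝ 1/C ⇒ A_land = A_ocean × C_ocean/C_land = 0.702 × 51.7 = 36.3 K.

36.3 K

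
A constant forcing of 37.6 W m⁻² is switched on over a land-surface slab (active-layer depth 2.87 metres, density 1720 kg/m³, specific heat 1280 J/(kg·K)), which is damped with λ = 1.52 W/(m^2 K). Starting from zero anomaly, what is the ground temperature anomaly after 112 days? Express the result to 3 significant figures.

22.3 K

Areal heat capacity C = ρ c_p D = 1720 × 1280 × 2.87 = 6.32×10^6 J/(m^2 K).
τ = C / λ = 6.32×10^6 / 1.52 = 4.16×10^6 s.
Equilibrium anomaly ΔT_eq = F / λ = 37.6 / 1.52 = 24.7 K.
t = 112 days = 9.68×10^6 s, so t/τ = 2.33.
ΔT(t) = ΔT_eq (1 − e^(−t/τ)) = 24.7 × (1 − e^−2.33) = 22.3 K.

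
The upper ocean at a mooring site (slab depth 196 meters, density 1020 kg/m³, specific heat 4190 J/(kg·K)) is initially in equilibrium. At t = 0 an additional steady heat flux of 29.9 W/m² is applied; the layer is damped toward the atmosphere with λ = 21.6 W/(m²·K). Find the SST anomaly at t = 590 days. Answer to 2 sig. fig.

Areal heat capacity C = ρ c_p D = 1020 × 4190 × 196 = 8.38×10^8 J/(m^2 K).
τ = C / λ = 8.38×10^8 / 21.6 = 3.88×10^7 s.
Equilibrium anomaly ΔT_eq = F / λ = 29.9 / 21.6 = 1.38 K.
t = 590 days = 5.10×10^7 s, so t/τ = 1.31.
ΔT(t) = ΔT_eq (1 − e^(−t/τ)) = 1.38 × (1 − e^−1.31) = 1.01 K.

1.0 K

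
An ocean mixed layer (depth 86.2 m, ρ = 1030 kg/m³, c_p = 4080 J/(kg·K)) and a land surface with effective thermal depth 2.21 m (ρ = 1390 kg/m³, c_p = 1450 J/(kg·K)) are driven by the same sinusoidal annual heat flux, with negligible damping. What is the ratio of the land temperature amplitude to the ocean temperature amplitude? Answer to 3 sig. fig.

C_ocean = 1030 × 4080 × 86.2 = 3.62×10^8 J/(m²·K).
C_land = 1390 × 1450 × 2.21 = 4.45×10^6 J/(m²·K).
Undamped amplitude ∝ 1/C, so A_land/A_ocean = C_ocean/C_land = 81.3.

81.3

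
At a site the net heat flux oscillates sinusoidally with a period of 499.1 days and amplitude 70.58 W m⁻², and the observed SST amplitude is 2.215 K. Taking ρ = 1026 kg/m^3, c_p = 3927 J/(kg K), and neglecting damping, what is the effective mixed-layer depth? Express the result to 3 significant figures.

54.3 m

ω = 2π / 4.31×10^7 s = 1.46×10^-7 s⁻¹.
Required C = F₀ / (A ω) = 70.58 / (2.215 × 1.46×10^-7) = 2.19×10^8 J/(m²·K).
D = C / (ρ c_p) = 2.19×10^8 / (1026 × 3927) = 54.3 m.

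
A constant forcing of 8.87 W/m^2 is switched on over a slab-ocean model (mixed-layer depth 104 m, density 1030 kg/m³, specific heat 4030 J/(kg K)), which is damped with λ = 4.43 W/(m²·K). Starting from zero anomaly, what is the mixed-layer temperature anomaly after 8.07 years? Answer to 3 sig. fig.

Areal heat capacity C = ρ c_p D = 1030 × 4030 × 104 = 4.32×10^8 J/(m^2 K).
τ = C / λ = 4.32×10^8 / 4.43 = 9.74×10^7 s.
Equilibrium anomaly ΔT_eq = F / λ = 8.87 / 4.43 = 2.00 K.
t = 8.07 years = 2.55×10^8 s, so t/τ = 2.61.
ΔT(t) = ΔT_eq (1 − e^(−t/τ)) = 2.00 × (1 − e^−2.61) = 1.86 K.

1.86 K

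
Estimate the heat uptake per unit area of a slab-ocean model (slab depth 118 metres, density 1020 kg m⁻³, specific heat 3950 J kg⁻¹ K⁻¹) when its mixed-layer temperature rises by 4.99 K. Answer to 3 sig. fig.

Areal heat capacity C = ρ c_p D = 1020 × 3950 × 118 = 4.75×10^8 J m⁻² K⁻¹.
ΔQ = C ΔT = 4.75×10^8 × 4.99 = 2.37×10^9 J/m².

2.37×10^9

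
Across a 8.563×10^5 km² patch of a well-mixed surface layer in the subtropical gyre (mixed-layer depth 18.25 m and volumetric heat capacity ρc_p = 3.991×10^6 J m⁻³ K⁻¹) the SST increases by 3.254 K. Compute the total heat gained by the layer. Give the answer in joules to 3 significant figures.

2.03×10^20 J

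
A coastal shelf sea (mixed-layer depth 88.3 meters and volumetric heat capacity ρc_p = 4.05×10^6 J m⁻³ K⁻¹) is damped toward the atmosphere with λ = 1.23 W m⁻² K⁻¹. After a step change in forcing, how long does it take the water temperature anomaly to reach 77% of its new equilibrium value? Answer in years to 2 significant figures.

14 years

Areal heat capacity C = ρc_p × D = 4.05×10^6 × 88.3 = 3.58×10^8 J/(m²·K).
τ = C / λ = 3.58×10^8 / 1.23 = 2.91×10^8 s.
Fraction reached: 1 − e^(−t/τ) = 0.77 ⇒ t = −τ ln(1 − 0.77) = τ × 1.47.
t = 4.27×10^8 s = 13.5 years.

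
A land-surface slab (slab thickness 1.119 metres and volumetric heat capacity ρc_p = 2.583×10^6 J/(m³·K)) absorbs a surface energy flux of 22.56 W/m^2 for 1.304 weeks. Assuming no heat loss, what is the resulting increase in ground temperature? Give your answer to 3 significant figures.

6.16 K

Areal heat capacity C = ρc_p × D = 2.583×10^6 × 1.119 = 2.89×10^6 J/(m²·K).
Net heat input Q = F Δt = 22.56 × (1.304 weeks × 6.048×10^5 s/week) = 1.78×10^7 J/m².
ΔT = Q / C = 1.78×10^7 / 2.89×10^6 = 6.16 K.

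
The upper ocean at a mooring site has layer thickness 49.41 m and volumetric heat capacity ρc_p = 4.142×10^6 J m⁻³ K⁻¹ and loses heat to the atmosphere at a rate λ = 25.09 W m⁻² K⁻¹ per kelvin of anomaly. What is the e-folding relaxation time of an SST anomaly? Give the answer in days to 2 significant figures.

94 days

Areal heat capacity C = ρc_p × D = 4.142×10^6 × 49.41 = 2.05×10^8 J/(m^2 K).
Relaxation time τ = C / λ = 2.05×10^8 / 25.09 = 8.16×10^6 s.
In days: 8.16×10^6 s / (86400 s/day) = 94.4 days.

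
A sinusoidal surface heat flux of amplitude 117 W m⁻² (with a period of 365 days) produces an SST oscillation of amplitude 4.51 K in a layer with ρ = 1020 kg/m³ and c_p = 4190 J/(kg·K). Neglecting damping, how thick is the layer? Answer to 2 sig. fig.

ω = 2π / 3.15×10^7 s = 1.99×10^-7 s⁻¹.
Required C = F₀ / (A ω) = 117 / (4.51 × 1.99×10^-7) = 1.30×10^8 J/(m²·K).
D = C / (ρ c_p) = 1.30×10^8 / (1020 × 4190) = 30.5 m.

30 m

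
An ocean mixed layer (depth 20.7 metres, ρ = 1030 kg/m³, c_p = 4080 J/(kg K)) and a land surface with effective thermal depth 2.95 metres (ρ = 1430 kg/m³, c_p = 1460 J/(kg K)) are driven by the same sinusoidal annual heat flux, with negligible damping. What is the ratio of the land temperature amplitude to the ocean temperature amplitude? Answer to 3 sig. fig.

C_ocean = 1030 × 4080 × 20.7 = 8.70×10^7 J/(m²·K).
C_land = 1430 × 1460 × 2.95 = 6.16×10^6 J/(m²·K).
Undamped amplitude ∝ 1/C, so A_land/A_ocean = C_ocean/C_land = 14.1.

14.1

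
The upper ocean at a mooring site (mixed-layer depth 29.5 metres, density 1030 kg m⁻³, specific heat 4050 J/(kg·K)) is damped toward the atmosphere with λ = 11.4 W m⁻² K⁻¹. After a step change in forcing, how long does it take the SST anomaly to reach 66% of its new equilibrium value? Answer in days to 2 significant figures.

130 days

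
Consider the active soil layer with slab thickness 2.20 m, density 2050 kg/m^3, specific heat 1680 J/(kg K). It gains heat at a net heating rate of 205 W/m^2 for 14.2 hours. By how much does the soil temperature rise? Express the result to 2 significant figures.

1.4 K

Areal heat capacity C = ρ c_p D = 2050 × 1680 × 2.20 = 7.58×10^6 J m⁻² K⁻¹.
Net heat input Q = F Δt = 205 × (14.2 hours × 3600 s/hour) = 1.05×10^7 J/m².
ΔT = Q / C = 1.05×10^7 / 7.58×10^6 = 1.38 K.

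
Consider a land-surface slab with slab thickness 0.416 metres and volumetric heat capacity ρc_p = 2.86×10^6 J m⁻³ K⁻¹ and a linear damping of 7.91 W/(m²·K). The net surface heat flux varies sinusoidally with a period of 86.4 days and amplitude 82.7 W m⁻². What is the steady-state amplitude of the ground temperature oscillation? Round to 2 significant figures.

Areal heat capacity C = ρc_p × D = 2.86×10^6 × 0.416 = 1.19×10^6 J m⁻² K⁻¹.
Angular frequency ω = 2π / T = 2π / 7.46×10^6 s = 8.42×10^-7 s⁻¹.
√((Cω)² + λ²) = √((1.00)² + 7.91²) = 7.97 W/(m²·K).
Amplitude A = F₀ / √((Cω)²+λ²) = 82.7 / 7.97 = 10.4 K.

10 K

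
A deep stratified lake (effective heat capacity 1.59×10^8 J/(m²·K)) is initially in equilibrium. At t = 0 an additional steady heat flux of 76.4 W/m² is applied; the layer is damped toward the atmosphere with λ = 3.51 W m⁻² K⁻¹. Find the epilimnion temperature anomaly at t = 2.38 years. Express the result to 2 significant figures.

Areal heat capacity C = 1.59×10^8 J/(m²·K) (given).
τ = C / λ = 1.59×10^8 / 3.51 = 4.53×10^7 s.
Equilibrium anomaly ΔT_eq = F / λ = 76.4 / 3.51 = 21.8 K.
t = 2.38 years = 7.51×10^7 s, so t/τ = 1.66.
ΔT(t) = ΔT_eq (1 − e^(−t/τ)) = 21.8 × (1 − e^−1.66) = 17.6 K.

18 K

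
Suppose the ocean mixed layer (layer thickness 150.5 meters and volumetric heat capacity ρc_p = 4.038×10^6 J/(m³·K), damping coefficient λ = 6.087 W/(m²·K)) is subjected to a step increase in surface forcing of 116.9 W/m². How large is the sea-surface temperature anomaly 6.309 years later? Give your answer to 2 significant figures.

17 K

Areal heat capacity C = ρc_p × D = 4.038×10^6 × 150.5 = 6.08×10^8 J/(m²·K).
τ = C / λ = 6.08×10^8 / 6.087 = 9.98×10^7 s.
Equilibrium anomaly ΔT_eq = F / λ = 116.9 / 6.087 = 19.2 K.
t = 6.309 years = 1.99×10^8 s, so t/τ = 1.99.
ΔT(t) = ΔT_eq (1 − e^(−t/τ)) = 19.2 × (1 − e^−1.99) = 16.6 K.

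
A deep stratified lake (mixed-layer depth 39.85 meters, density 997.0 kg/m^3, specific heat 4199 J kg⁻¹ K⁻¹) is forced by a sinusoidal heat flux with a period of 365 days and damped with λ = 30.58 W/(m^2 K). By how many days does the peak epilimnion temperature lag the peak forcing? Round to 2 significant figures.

48 days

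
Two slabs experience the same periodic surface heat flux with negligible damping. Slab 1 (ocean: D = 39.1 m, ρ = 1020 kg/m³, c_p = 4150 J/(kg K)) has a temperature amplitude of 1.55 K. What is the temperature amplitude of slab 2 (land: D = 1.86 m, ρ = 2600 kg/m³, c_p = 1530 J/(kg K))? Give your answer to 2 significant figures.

C_ocean = 1.66×10^8 J/(m²·K); C_land = 7.40×10^6 J/(m²·K).
A ∝ 1/C ⇒ A_land = A_ocean × C_ocean/C_land = 1.55 × 22.4 = 34.7 K.

35 K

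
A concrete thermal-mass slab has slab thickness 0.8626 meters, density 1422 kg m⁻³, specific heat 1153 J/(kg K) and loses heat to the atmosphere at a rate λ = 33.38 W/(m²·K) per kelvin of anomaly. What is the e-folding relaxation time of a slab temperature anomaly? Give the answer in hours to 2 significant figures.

12 hours

Areal heat capacity C = ρ c_p D = 1422 × 1153 × 0.8626 = 1.41×10^6 J m⁻² K⁻¹.
Relaxation time τ = C / λ = 1.41×10^6 / 33.38 = 42400 s.
In hours: 42400 s / (3600 s/hour) = 11.8 hours.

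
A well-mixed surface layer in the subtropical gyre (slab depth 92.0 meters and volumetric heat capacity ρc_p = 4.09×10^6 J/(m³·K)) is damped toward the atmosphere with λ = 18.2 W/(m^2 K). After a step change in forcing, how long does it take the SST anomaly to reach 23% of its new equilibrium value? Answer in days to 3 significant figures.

Areal heat capacity C = ρc_p × D = 4.09×10^6 × 92.0 = 3.76×10^8 J m⁻² K⁻¹.
τ = C / λ = 3.76×10^8 / 18.2 = 2.07×10^7 s.
Fraction reached: 1 − e^(−t/τ) = 0.23 ⇒ t = −τ ln(1 − 0.23) = τ × 0.261.
t = 5.40×10^6 s = 62.5 days.

62.5 days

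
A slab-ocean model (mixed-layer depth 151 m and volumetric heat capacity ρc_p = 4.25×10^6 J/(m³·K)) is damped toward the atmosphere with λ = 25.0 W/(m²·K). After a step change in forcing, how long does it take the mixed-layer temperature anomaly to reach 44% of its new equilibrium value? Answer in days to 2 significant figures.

Areal heat capacity C = ρc_p × D = 4.25×10^6 × 151 = 6.42×10^8 J m⁻² K⁻¹.
τ = C / λ = 6.42×10^8 / 25.0 = 2.57×10^7 s.
Fraction reached: 1 − e^(−t/τ) = 0.44 ⇒ t = −τ ln(1 − 0.44) = τ × 0.580.
t = 1.49×10^7 s = 172 days.

170 days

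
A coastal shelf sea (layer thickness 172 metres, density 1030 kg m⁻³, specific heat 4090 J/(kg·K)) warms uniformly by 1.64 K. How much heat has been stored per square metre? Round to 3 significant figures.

1.19×10^9

Areal heat capacity C = ρ c_p D = 1030 × 4090 × 172 = 7.25×10^8 J/(m^2 K).
ΔQ = C ΔT = 7.25×10^8 × 1.64 = 1.19×10^9 J/m².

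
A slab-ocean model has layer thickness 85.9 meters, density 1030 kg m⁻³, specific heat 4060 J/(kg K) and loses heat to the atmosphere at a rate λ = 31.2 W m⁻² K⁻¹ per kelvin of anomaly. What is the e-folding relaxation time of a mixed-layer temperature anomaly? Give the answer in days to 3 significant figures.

Areal heat capacity C = ρ c_p D = 1030 × 4060 × 85.9 = 3.59×10^8 J/(m^2 K).
Relaxation time τ = C / λ = 3.59×10^8 / 31.2 = 1.15×10^7 s.
In days: 1.15×10^7 s / (86400 s/day) = 133 days.

133 days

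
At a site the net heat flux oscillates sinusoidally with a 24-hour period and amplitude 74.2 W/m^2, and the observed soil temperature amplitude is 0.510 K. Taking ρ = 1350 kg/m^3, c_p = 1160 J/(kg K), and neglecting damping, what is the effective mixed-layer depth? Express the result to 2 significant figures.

1.3 m

ω = 2π / 86400 s = 7.27×10^-5 s⁻¹.
Required C = F₀ / (A ω) = 74.2 / (0.510 × 7.27×10^-5) = 2.00×10^6 J/(m²·K).
D = C / (ρ c_p) = 2.00×10^6 / (1350 × 1160) = 1.28 m.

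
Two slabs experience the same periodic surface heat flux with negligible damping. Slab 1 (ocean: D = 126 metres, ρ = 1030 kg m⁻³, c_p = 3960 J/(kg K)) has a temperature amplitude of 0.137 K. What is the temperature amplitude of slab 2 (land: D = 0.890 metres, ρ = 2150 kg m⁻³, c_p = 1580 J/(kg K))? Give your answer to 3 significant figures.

23.3 K

C_ocean = 5.14×10^8 J/(m²·K); C_land = 3.02×10^6 J/(m²·K).
A ∝ 1/C ⇒ A_land = A_ocean × C_ocean/C_land = 0.137 × 170 = 23.3 K.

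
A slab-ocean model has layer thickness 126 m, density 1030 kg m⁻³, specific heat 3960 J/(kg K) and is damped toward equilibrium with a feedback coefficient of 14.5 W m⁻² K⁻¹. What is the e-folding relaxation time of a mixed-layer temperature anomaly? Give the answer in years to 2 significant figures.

Areal heat capacity C = ρ c_p D = 1030 × 3960 × 126 = 5.14×10^8 J m⁻² K⁻¹.
Relaxation time τ = C / λ = 5.14×10^8 / 14.5 = 3.54×10^7 s.
In years: 3.54×10^7 s / (3.156×10^7 s/year) = 1.12 years.

1.1 years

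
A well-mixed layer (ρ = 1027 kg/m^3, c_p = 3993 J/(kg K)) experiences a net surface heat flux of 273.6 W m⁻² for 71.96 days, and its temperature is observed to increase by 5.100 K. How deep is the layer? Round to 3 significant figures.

81.3 m

Heat input Q = F Δt = 273.6 × 6.22×10^6 s = 1.70×10^9 J/m².
Required areal heat capacity C = Q / ΔT = 3.34×10^8 J/(m²·K).
Depth D = C / (ρ c_p) = 3.34×10^8 / (1027 × 3993) = 81.3 m.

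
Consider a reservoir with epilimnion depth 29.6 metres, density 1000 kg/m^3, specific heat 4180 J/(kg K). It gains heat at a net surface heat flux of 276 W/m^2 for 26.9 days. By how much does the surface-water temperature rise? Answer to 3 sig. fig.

5.18 K

Areal heat capacity C = ρ c_p D = 1000 × 4180 × 29.6 = 1.24×10^8 J/(m^2 K).
Net heat input Q = F Δt = 276 × (26.9 days × 86400 s/day) = 6.41×10^8 J/m².
ΔT = Q / C = 6.41×10^8 / 1.24×10^8 = 5.18 K.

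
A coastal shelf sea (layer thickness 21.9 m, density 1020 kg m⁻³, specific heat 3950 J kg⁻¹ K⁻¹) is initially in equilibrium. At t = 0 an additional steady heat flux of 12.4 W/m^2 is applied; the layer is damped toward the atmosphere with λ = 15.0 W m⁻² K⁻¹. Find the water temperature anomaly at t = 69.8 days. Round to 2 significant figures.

0.53 K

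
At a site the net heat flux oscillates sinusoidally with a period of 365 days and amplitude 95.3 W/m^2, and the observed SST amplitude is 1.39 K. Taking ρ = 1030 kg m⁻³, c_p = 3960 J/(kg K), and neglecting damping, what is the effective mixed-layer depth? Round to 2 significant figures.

84 m

ω = 2π / 3.15×10^7 s = 1.99×10^-7 s⁻¹.
Required C = F₀ / (A ω) = 95.3 / (1.39 × 1.99×10^-7) = 3.44×10^8 J/(m²·K).
D = C / (ρ c_p) = 3.44×10^8 / (1030 × 3960) = 84.4 m.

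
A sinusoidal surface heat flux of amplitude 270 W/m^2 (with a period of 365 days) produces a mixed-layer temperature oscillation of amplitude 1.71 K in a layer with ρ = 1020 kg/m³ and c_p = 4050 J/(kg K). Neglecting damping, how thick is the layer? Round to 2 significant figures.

190 m

ω = 2π / 3.15×10^7 s = 1.99×10^-7 s⁻¹.
Required C = F₀ / (A ω) = 270 / (1.71 × 1.99×10^-7) = 7.92×10^8 J/(m²·K).
D = C / (ρ c_p) = 7.92×10^8 / (1020 × 4050) = 192 m.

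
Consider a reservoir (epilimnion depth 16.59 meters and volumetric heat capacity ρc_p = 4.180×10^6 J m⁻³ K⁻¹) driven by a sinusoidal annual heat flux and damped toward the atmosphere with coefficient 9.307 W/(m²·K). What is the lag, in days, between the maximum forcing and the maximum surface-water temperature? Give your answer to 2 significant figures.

57 days

Areal heat capacity C = ρc_p × D = 4.180×10^6 × 16.59 = 6.93×10^7 J/(m^2 K).
ω = 2π / 3.15×10^7 s = 1.99×10^-7 s⁻¹.
Phase lag φ = arctan(Cω/λ) = arctan(13.8/9.307) = 0.978 rad.
Time lag = φ / ω = 0.978 / 1.99×10^-7 = 4.91×10^6 s = 56.8 days.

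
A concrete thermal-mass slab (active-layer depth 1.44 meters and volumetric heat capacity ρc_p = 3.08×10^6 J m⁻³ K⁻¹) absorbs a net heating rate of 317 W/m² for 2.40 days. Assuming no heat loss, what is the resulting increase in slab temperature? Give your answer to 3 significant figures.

Areal heat capacity C = ρc_p × D = 3.08×10^6 × 1.44 = 4.44×10^6 J m⁻² K⁻¹.
Net heat input Q = F Δt = 317 × (2.40 days × 86400 s/day) = 6.57×10^7 J/m².
ΔT = Q / C = 6.57×10^7 / 4.44×10^6 = 14.8 K.

14.8 K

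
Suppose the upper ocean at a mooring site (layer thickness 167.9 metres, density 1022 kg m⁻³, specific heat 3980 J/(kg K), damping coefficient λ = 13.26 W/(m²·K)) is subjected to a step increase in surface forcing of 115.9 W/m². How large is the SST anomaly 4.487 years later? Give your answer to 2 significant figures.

8.2 K

Areal heat capacity C = ρ c_p D = 1022 × 3980 × 167.9 = 6.83×10^8 J/(m^2 K).
τ = C / λ = 6.83×10^8 / 13.26 = 5.15×10^7 s.
Equilibrium anomaly ΔT_eq = F / λ = 115.9 / 13.26 = 8.74 K.
t = 4.487 years = 1.42×10^8 s, so t/τ = 2.75.
ΔT(t) = ΔT_eq (1 − e^(−t/τ)) = 8.74 × (1 − e^−2.75) = 8.18 K.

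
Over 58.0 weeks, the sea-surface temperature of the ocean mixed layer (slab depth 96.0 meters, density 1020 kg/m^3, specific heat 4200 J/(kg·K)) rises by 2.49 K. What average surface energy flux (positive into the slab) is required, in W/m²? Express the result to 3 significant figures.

29.2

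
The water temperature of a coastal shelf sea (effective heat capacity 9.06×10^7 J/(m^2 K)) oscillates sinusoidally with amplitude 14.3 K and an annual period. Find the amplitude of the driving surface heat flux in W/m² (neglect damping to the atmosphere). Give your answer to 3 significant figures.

258

Areal heat capacity C = 9.06×10^7 J/(m^2 K) (given).
ω = 2π / 3.15×10^7 s = 1.99×10^-7 s⁻¹.
Cω = 9.06×10^7 × 1.99×10^-7 = 18.1 W/(m²·K).
F₀ = A × Cω = 14.3 × 18.1 = 258 W/m².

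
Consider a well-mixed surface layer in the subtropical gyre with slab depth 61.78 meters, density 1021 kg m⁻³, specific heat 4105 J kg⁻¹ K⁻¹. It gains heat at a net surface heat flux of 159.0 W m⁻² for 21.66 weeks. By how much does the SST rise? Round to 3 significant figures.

Areal heat capacity C = ρ c_p D = 1021 × 4105 × 61.78 = 2.59×10^8 J/(m^2 K).
Net heat input Q = F Δt = 159.0 × (21.66 weeks × 6.048×10^5 s/week) = 2.08×10^9 J/m².
ΔT = Q / C = 2.08×10^9 / 2.59×10^8 = 8.04 K.

8.04 K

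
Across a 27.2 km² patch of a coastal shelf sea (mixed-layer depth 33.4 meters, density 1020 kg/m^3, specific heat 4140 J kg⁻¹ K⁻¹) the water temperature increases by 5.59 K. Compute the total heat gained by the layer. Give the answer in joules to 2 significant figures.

2.1×10^16 J

Areal heat capacity C = ρ c_p D = 1020 × 4140 × 33.4 = 1.41×10^8 J/(m²·K).
Heat per unit area: q = C ΔT = 1.41×10^8 × 5.59 = 7.88×10^8 J/m².
Total heat: Q = q × A = 7.88×10^8 × (27.2 × 10⁶ m²) = 2.14×10^16 J.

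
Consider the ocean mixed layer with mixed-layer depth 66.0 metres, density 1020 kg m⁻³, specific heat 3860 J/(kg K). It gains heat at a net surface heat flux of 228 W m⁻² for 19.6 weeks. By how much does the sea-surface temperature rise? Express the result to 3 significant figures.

10.4 K

Areal heat capacity C = ρ c_p D = 1020 × 3860 × 66.0 = 2.60×10^8 J/(m^2 K).
Net heat input Q = F Δt = 228 × (19.6 weeks × 6.048×10^5 s/week) = 2.70×10^9 J/m².
ΔT = Q / C = 2.70×10^9 / 2.60×10^8 = 10.4 K.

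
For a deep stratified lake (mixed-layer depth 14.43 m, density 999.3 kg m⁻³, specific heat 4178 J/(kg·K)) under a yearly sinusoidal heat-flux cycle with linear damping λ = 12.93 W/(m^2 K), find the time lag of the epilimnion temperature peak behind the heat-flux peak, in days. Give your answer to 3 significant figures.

43.5 days

Areal heat capacity C = ρ c_p D = 999.3 × 4178 × 14.43 = 6.02×10^7 J/(m²·K).
ω = 2π / 3.15×10^7 s = 1.99×10^-7 s⁻¹.
Phase lag φ = arctan(Cω/λ) = arctan(12.0/12.93) = 0.748 rad.
Time lag = φ / ω = 0.748 / 1.99×10^-7 = 3.76×10^6 s = 43.5 days.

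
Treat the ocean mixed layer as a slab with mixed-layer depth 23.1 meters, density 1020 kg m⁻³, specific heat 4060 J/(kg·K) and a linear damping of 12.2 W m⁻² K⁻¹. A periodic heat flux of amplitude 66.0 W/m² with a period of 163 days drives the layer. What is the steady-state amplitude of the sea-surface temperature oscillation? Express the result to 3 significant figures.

Areal heat capacity C = ρ c_p D = 1020 × 4060 × 23.1 = 9.57×10^7 J/(m²·K).
Angular frequency ω = 2π / T = 2π / 1.41×10^7 s = 4.46×10^-7 s⁻¹.
√((Cω)² + λ²) = √((42.7)² + 12.2²) = 44.4 W/(m²·K).
Amplitude A = F₀ / √((Cω)²+λ²) = 66.0 / 44.4 = 1.49 K.

1.49 K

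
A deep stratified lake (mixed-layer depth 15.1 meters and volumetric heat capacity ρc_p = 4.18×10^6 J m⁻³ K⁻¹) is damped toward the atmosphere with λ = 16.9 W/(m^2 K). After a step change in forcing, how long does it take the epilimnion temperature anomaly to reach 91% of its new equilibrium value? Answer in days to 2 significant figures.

100 days

Areal heat capacity C = ρc_p × D = 4.18×10^6 × 15.1 = 6.31×10^7 J/(m^2 K).
τ = C / λ = 6.31×10^7 / 16.9 = 3.73×10^6 s.
Fraction reached: 1 − e^(−t/τ) = 0.91 ⇒ t = −τ ln(1 − 0.91) = τ × 2.41.
t = 8.99×10^6 s = 104 days.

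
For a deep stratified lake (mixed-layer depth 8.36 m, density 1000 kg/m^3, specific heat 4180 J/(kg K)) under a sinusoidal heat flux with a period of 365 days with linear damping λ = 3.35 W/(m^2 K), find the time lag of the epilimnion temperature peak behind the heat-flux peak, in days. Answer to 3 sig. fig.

65.2 days

Areal heat capacity C = ρ c_p D = 1000 × 4180 × 8.36 = 3.49×10^7 J m⁻² K⁻¹.
ω = 2π / 3.15×10^7 s = 1.99×10^-7 s⁻¹.
Phase lag φ = arctan(Cω/λ) = arctan(6.96/3.35) = 1.12 rad.
Time lag = φ / ω = 1.12 / 1.99×10^-7 = 5.63×10^6 s = 65.2 days.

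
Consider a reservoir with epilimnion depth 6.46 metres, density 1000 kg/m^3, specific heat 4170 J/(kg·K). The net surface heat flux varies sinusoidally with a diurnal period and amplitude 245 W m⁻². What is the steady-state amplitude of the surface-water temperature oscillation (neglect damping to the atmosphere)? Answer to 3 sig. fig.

0.125 K

Areal heat capacity C = ρ c_p D = 1000 × 4170 × 6.46 = 2.69×10^7 J/(m²·K).
Angular frequency ω = 2π / T = 2π / 86400 s = 7.27×10^-5 s⁻¹.
Cω = 2.69×10^7 × 7.27×10^-5 = 1960 W/(m²·K).
Amplitude A = F₀ / (Cω) = 245 / 1960 = 0.125 K.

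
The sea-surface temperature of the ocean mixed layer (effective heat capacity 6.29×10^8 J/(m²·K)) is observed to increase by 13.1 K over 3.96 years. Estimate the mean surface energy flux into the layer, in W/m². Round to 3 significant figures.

65.9

Areal heat capacity C = 6.29×10^8 J/(m²·K) (given).
Required heat per unit area: Q = C ΔT = 6.29×10^8 × 13.1 = 8.24×10^9 J/m².
Flux F = Q / Δt = 8.24×10^9 / 1.25×10^8 s = 65.9 W/m².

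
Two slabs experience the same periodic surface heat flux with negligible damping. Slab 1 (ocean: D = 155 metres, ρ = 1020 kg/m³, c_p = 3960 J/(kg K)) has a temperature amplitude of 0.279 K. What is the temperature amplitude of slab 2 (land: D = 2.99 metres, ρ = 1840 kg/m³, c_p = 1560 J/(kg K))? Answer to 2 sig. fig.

20 K

C_ocean = 6.26×10^8 J/(m²·K); C_land = 8.58×10^6 J/(m²·K).
A ∝ 1/C ⇒ A_land = A_ocean × C_ocean/C_land = 0.279 × 72.9 = 20.4 K.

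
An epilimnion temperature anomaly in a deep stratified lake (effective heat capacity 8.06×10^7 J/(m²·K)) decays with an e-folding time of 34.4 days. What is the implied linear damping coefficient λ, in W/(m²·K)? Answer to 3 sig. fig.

27.1

Areal heat capacity C = 8.06×10^7 J/(m²·K) (given).
τ = 34.4 days = 2.97×10^6 s.
λ = C / τ = 8.06×10^7 / 2.97×10^6 = 27.1 W/(m²·K).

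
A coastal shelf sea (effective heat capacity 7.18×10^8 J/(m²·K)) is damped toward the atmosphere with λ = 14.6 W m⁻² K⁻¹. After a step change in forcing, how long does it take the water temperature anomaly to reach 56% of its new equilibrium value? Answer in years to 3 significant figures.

1.28 years

Areal heat capacity C = 7.18×10^8 J/(m²·K) (given).
τ = C / λ = 7.18×10^8 / 14.6 = 4.92×10^7 s.
Fraction reached: 1 − e^(−t/τ) = 0.56 ⇒ t = −τ ln(1 − 0.56) = τ × 0.821.
t = 4.04×10^7 s = 1.28 years.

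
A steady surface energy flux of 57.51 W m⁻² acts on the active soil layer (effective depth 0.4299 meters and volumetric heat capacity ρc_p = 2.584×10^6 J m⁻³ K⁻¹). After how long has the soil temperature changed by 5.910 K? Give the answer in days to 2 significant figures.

Areal heat capacity C = ρc_p × D = 2.584×10^6 × 0.4299 = 1.11×10^6 J m⁻² K⁻¹.
Time required: Δt = C ΔT / F = 1.11×10^6 × 5.910 / 57.51 = 1.14×10^5 s.
In days: 1.14×10^5 s / (86400 s/day) = 1.32 days.

1.3 days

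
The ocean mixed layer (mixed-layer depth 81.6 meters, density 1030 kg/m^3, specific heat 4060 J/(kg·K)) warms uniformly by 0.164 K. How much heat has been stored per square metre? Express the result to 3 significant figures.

5.60×10^7

Areal heat capacity C = ρ c_p D = 1030 × 4060 × 81.6 = 3.41×10^8 J/(m^2 K).
ΔQ = C ΔT = 3.41×10^8 × 0.164 = 5.60×10^7 J/m².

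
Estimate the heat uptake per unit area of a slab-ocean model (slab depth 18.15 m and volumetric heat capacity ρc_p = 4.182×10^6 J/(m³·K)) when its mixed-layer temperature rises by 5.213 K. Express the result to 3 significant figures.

3.96×10^8

Areal heat capacity C = ρc_p × D = 4.182×10^6 × 18.15 = 7.59×10^7 J/(m^2 K).
ΔQ = C ΔT = 7.59×10^7 × 5.213 = 3.96×10^8 J/m².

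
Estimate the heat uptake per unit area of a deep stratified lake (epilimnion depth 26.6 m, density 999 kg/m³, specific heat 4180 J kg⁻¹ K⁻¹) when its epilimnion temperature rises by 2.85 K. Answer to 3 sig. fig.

Areal heat capacity C = ρ c_p D = 999 × 4180 × 26.6 = 1.11×10^8 J/(m^2 K).
ΔQ = C ΔT = 1.11×10^8 × 2.85 = 3.17×10^8 J/m².

3.17×10^8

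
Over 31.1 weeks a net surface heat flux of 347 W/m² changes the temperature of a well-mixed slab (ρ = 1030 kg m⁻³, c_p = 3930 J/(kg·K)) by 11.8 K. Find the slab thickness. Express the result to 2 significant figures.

Heat input Q = F Δt = 347 × 1.88×10^7 s = 6.53×10^9 J/m².
Required areal heat capacity C = Q / ΔT = 5.53×10^8 J/(m²·K).
Depth D = C / (ρ c_p) = 5.53×10^8 / (1030 × 3930) = 137 m.

140 m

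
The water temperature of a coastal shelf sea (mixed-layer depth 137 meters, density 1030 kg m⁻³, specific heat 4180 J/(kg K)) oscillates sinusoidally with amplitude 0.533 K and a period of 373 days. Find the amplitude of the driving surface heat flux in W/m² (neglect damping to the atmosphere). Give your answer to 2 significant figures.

Areal heat capacity C = ρ c_p D = 1030 × 4180 × 137 = 5.90×10^8 J m⁻² K⁻¹.
ω = 2π / 3.22×10^7 s = 1.95×10^-7 s⁻¹.
Cω = 5.90×10^8 × 1.95×10^-7 = 115 W/(m²·K).
F₀ = A × Cω = 0.533 × 115 = 61.3 W/m².

61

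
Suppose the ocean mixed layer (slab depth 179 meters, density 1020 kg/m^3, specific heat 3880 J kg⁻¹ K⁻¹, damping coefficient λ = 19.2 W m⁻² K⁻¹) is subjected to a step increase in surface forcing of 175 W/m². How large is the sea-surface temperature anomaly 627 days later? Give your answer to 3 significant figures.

7.02 K

Areal heat capacity C = ρ c_p D = 1020 × 3880 × 179 = 7.08×10^8 J/(m²·K).
τ = C / λ = 7.08×10^8 / 19.2 = 3.69×10^7 s.
Equilibrium anomaly ΔT_eq = F / λ = 175 / 19.2 = 9.11 K.
t = 627 days = 5.42×10^7 s, so t/τ = 1.47.
ΔT(t) = ΔT_eq (1 − e^(−t/τ)) = 9.11 × (1 − e^−1.47) = 7.02 K.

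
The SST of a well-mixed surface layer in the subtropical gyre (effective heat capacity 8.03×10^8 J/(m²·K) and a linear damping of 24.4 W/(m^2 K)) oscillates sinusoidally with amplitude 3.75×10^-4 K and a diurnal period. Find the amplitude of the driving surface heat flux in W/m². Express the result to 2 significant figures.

22

Areal heat capacity C = 8.03×10^8 J/(m²·K) (given).
ω = 2π / 86400 s = 7.27×10^-5 s⁻¹.
√((Cω)² + λ²) = √((58400)² + 24.4²) = 58400 W/(m²·K).
F₀ = A × √((Cω)²+λ²) = 3.75×10^-4 × 58400 = 21.9 W/m².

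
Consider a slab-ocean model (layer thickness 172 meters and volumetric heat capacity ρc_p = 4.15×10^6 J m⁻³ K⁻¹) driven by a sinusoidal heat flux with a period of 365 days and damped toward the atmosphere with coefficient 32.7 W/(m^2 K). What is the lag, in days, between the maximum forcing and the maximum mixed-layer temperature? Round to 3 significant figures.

78.1 days

Areal heat capacity C = ρc_p × D = 4.15×10^6 × 172 = 7.14×10^8 J m⁻² K⁻¹.
ω = 2π / 3.15×10^7 s = 1.99×10^-7 s⁻¹.
Phase lag φ = arctan(Cω/λ) = arctan(142/32.7) = 1.34 rad.
Time lag = φ / ω = 1.34 / 1.99×10^-7 = 6.75×10^6 s = 78.1 days.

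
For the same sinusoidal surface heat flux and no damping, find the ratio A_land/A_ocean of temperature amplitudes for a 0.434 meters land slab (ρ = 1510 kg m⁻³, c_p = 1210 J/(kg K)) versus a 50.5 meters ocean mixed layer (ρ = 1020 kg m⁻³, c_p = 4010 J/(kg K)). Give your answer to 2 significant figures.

C_ocean = 1020 × 4010 × 50.5 = 2.07×10^8 J/(m²·K).
C_land = 1510 × 1210 × 0.434 = 7.93×10^5 J/(m²·K).
Undamped amplitude ∝ 1/C, so A_land/A_ocean = C_ocean/C_land = 260.

260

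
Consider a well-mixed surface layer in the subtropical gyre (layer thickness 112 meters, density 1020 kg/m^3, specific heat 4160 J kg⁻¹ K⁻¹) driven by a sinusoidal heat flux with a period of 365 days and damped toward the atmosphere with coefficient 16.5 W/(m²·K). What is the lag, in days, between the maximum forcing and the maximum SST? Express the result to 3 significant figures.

81.2 days

Areal heat capacity C = ρ c_p D = 1020 × 4160 × 112 = 4.75×10^8 J m⁻² K⁻¹.
ω = 2π / 3.15×10^7 s = 1.99×10^-7 s⁻¹.
Phase lag φ = arctan(Cω/λ) = arctan(94.7/16.5) = 1.40 rad.
Time lag = φ / ω = 1.40 / 1.99×10^-7 = 7.02×10^6 s = 81.2 days.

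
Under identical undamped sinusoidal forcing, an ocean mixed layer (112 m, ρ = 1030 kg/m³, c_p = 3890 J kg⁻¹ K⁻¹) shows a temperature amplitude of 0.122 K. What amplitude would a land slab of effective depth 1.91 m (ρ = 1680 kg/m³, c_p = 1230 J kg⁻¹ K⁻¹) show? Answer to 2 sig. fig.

14 K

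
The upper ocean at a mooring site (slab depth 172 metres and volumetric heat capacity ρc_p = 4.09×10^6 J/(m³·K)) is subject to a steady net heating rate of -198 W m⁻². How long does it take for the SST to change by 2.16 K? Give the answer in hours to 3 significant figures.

2130 hours

Areal heat capacity C = ρc_p × D = 4.09×10^6 × 172 = 7.03×10^8 J/(m²·K).
Time required: Δt = C ΔT / F = 7.03×10^8 × -2.16 / -198 = 7.67×10^6 s.
In hours: 7.67×10^6 s / (3600 s/hour) = 2130 hours.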